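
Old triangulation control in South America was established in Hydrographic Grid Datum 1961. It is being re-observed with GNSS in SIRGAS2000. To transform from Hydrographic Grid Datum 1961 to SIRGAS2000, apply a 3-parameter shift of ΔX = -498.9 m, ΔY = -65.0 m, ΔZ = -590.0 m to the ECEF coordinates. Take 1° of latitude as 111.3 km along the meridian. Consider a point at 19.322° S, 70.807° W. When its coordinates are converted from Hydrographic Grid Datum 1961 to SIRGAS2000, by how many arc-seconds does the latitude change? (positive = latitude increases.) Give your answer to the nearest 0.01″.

Δφ = -19.11″

sin φ = -0.330877, cos φ = 0.943674, sin λ = -0.944417, cos λ = 0.328751.
North component: ΔN = −sin φ cos λ·ΔX − sin φ sin λ·ΔY + cos φ·ΔZ = −(-0.330877)(0.328751)(-498.9) − (-0.330877)(-0.944417)(-65.0) + (0.943674)(-590.0) = -590.72 m.
1° of latitude spans 111300 m, so Δφ = -590.72 / 111300 × 3600 = -19.107″.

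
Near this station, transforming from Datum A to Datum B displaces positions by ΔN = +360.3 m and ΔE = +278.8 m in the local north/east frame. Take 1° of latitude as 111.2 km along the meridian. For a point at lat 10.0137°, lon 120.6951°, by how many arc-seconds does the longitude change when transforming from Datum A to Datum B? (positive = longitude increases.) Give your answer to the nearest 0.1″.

At latitude 10.0137°, cos φ = 0.984766.
1° of longitude at this latitude = 111.2 × cos φ = 109.51 km, so Δλ = 278.8 / 109506.0 = 0.0025460° = 9.166″.

Δλ = 9.2″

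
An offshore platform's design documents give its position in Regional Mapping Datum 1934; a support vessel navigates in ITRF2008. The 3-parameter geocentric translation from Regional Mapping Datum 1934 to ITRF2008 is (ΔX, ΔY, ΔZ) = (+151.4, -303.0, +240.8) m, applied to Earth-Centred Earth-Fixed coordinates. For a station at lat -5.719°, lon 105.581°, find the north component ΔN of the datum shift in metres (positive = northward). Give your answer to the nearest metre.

At φ = -5.719°, λ = 105.581°: sin φ = -0.099650, cos φ = 0.995023, sin λ = 0.963252, cos λ = -0.268600.
ΔN = −sin φ cos λ·ΔX − sin φ sin λ·ΔY + cos φ·ΔZ = −(-0.099650)(-0.268600)(151.4) − (-0.099650)(0.963252)(-303.0) + (0.995023)(240.8) = 206.46 m.

ΔN = 206 m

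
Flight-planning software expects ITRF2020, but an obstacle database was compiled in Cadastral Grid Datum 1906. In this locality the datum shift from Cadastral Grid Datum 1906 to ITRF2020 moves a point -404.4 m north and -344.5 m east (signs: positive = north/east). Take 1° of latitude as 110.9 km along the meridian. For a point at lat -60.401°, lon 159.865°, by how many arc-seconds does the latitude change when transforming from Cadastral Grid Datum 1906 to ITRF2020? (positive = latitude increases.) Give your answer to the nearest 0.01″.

1° of latitude = 110.9 km, so Δφ = -404.4 / 110900 = -0.0036465° = -13.128″.

Δφ = -13.13″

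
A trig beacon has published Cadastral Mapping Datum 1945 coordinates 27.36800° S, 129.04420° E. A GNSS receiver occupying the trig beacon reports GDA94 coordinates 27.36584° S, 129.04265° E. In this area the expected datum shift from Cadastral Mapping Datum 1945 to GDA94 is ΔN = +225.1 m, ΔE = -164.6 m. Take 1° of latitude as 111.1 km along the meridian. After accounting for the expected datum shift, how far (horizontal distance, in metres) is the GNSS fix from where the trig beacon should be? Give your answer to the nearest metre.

Observed coordinate differences: Δφ = +0.00216°, Δλ = -0.00155°.
Converting to metres (1° lat = 111100 m, cos φ = 0.888072): observed ΔN = 240.0 m, observed ΔE = -152.9 m.
Subtracting the expected shift leaves a residual of 240.0 − (225.1) = 14.9 m north and -152.9 − (-164.6) = 11.7 m east.
Residual distance = √(14.9² + 11.7²) = 18.9 m.

19 m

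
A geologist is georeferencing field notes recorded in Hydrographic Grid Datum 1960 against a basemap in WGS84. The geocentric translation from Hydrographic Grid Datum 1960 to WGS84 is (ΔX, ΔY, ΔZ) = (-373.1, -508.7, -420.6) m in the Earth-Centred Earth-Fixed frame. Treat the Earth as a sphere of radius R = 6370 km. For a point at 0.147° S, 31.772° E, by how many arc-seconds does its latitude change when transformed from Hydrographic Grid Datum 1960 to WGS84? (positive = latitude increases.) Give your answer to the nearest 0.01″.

sin φ = -0.002566, cos φ = 0.999997, sin λ = 0.526540, cos λ = 0.850150.
North component: ΔN = −sin φ cos λ·ΔX − sin φ sin λ·ΔY + cos φ·ΔZ = −(-0.002566)(0.850150)(-373.1) − (-0.002566)(0.526540)(-508.7) + (0.999997)(-420.6) = -422.10 m.
1° of latitude spans πR/180 = 111177 m, so Δφ = -422.10 / 111177 × 3600 = -13.668″.

Δφ = -13.67″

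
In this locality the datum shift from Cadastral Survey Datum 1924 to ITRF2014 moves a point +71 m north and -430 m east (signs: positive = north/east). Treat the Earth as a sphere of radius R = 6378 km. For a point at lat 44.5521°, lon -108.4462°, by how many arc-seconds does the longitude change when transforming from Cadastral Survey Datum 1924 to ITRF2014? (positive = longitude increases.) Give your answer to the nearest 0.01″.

At latitude 44.5521°, cos φ = 0.712613.
One radian of longitude at latitude φ spans R cos φ, so Δλ = ΔE / (R cos φ) = -430.0 / (6378000 × 0.712613) = -9.4609e-05 rad = -19.514″.

Δλ = -19.51″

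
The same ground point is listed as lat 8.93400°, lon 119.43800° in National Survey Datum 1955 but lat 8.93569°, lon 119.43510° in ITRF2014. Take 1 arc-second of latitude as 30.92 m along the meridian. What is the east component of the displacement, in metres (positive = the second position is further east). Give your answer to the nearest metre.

Δφ = 8.93569° − 8.93400° = +0.00169°; Δλ = 119.43510° − 119.43800° = -0.00290°.
1° of latitude = 3600 × 30.92 = 111312 m.
ΔN = Δφ × 111312 = 188.1 m; ΔE = Δλ × 111312 × cos(8.93400°) = -0.00290 × 111312 × 0.987868 = -318.9 m.

ΔE = -319 m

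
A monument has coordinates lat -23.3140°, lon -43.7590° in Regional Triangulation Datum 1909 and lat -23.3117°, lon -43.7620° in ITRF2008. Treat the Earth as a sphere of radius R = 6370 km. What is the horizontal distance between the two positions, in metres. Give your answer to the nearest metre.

399 m

Δφ = -23.3117° − -23.3140° = +0.0023°; Δλ = -43.7620° − -43.7590° = -0.0030°.
1° along a meridian = πR/180 = 111177 m.
ΔN = Δφ × 111177 = 255.7 m; ΔE = Δλ × 111177 × cos(-23.3140°) = -0.0030 × 111177 × 0.918350 = -306.3 m.
Distance = √(ΔE² + ΔN²) = √((-306.3)² + 255.7²) = 399.0 m.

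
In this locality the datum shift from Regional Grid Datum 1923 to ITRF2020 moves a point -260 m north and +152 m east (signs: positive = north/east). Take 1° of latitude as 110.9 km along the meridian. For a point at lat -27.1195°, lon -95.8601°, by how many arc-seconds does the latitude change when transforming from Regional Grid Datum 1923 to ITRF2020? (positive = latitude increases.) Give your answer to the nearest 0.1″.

Δφ = -8.4″

1° of latitude = 110.9 km, so Δφ = -260.0 / 110900 = -0.0023445° = -8.440″.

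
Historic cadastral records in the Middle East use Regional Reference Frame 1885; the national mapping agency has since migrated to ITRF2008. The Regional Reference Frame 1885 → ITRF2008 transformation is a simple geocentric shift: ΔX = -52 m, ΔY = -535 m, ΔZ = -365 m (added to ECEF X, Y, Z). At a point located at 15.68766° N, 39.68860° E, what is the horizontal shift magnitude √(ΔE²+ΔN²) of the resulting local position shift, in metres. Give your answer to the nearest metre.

453 m

At φ = 15.68766°, λ = 39.68860°: sin φ = 0.270393, cos φ = 0.962750, sin λ = 0.638615, cos λ = 0.769527.
ΔE = −sin λ·ΔX + cos λ·ΔY = −(0.638615)·(-52) + (0.769527)·(-535) = -378.49 m.
ΔN = −sin φ cos λ·ΔX − sin φ sin λ·ΔY + cos φ·ΔZ = −(0.270393)(0.769527)(-52) − (0.270393)(0.638615)(-535) + (0.962750)(-365) = -248.20 m.
Horizontal magnitude = √(ΔE² + ΔN²) = √((-378.49)² + (-248.20)²) = 452.61 m.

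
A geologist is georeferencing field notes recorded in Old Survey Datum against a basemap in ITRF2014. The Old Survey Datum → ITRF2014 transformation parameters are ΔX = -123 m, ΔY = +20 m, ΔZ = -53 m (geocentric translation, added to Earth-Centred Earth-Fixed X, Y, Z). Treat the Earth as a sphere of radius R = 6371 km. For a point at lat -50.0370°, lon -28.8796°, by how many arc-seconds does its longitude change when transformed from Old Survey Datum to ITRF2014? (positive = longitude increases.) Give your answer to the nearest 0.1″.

sin φ = -0.766459, cos φ = 0.642293, sin λ = -0.482971, cos λ = 0.875637.
East component: ΔE = −sin λ·ΔX + cos λ·ΔY = −(-0.482971)(-123) + (0.875637)(20) = -41.89 m.
1° of latitude spans πR/180 = 111195 m; at latitude φ, 1° of longitude spans that × cos φ = 71419.7 m, so Δλ = -41.89 / 71419.7 × 3600 = -2.112″.

Δλ = -2.1″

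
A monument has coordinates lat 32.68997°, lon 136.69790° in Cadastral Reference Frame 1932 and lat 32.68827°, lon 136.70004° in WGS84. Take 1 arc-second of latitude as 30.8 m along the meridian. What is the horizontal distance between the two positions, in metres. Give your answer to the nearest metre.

Δφ = 32.68827° − 32.68997° = -0.00170°; Δλ = 136.70004° − 136.69790° = +0.00214°.
1° of latitude = 3600 × 30.80 = 110880 m.
ΔN = Δφ × 110880 = -188.5 m; ΔE = Δλ × 110880 × cos(32.68997°) = +0.00214 × 110880 × 0.841605 = 199.7 m.
Distance = √(ΔE² + ΔN²) = √(199.7² + (-188.5)²) = 274.6 m.

275 m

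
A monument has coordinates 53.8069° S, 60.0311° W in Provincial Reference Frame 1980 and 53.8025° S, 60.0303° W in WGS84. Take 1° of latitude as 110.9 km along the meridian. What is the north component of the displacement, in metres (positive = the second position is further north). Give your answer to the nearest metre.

Δφ = -53.8025° − -53.8069° = +0.0044°; Δλ = -60.0303° − -60.0311° = +0.0008°.
ΔN = Δφ × 110900 = 488.0 m; ΔE = Δλ × 110900 × cos(-53.8069°) = +0.0008 × 110900 × 0.590508 = 52.4 m.

ΔN = 488 m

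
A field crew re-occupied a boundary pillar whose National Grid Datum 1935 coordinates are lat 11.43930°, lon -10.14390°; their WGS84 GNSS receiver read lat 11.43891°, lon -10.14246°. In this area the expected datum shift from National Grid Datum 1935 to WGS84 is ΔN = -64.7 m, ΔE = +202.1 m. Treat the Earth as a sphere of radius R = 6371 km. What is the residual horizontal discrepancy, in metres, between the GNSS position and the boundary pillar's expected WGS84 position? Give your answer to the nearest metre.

50 m

Observed coordinate differences: Δφ = -0.00039°, Δλ = +0.00144°.
Converting to metres (1° lat = 111195 m, cos φ = 0.980135): observed ΔN = -43.4 m, observed ΔE = 156.9 m.
Subtracting the expected shift leaves a residual of -43.4 − (-64.7) = 21.3 m north and 156.9 − (202.1) = -45.2 m east.
Residual distance = √(21.3² + (-45.2)²) = 49.9 m.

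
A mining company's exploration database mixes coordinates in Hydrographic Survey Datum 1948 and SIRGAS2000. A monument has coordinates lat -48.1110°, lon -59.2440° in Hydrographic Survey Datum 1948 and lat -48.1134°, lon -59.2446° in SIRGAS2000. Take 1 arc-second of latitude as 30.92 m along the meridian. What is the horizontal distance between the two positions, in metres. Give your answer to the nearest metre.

271 m

Δφ = -48.1134° − -48.1110° = -0.0024°; Δλ = -59.2446° − -59.2440° = -0.0006°.
1° of latitude = 3600 × 30.92 = 111312 m.
ΔN = Δφ × 111312 = -267.1 m; ΔE = Δλ × 111312 × cos(-48.1110°) = -0.0006 × 111312 × 0.667690 = -44.6 m.
Distance = √(ΔE² + ΔN²) = √((-44.6)² + (-267.1)²) = 270.8 m.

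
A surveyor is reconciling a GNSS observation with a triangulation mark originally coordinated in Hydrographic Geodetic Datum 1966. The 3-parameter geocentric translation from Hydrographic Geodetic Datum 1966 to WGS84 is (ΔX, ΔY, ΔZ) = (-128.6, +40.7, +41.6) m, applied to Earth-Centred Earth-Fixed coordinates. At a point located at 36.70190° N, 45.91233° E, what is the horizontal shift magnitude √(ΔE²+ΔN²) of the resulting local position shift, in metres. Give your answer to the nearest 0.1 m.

The local east axis at (φ, λ) is (−sin λ, cos λ, 0), so ΔE = −sin(45.91233°)·(-128.6) + cos(45.91233°)·40.7 = 120.69 m.
The local north axis is (−sin φ cos λ, −sin φ sin λ, cos φ), giving ΔN = 53.475 − 17.472 + 33.353 = 69.36 m.
Horizontal magnitude = √(ΔE² + ΔN²) = √(120.69² + 69.36²) = 139.20 m.

139.2 m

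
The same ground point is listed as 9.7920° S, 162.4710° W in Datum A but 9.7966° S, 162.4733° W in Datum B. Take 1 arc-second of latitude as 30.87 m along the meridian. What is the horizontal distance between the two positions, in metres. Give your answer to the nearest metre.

570 m

Δφ = -9.7966° − -9.7920° = -0.0046°; Δλ = -162.4733° − -162.4710° = -0.0023°.
1° of latitude = 3600 × 30.87 = 111132 m.
ΔN = Δφ × 111132 = -511.2 m; ΔE = Δλ × 111132 × cos(-9.7920°) = -0.0023 × 111132 × 0.985432 = -251.9 m.
Distance = √(ΔE² + ΔN²) = √((-251.9)² + (-511.2)²) = 569.9 m.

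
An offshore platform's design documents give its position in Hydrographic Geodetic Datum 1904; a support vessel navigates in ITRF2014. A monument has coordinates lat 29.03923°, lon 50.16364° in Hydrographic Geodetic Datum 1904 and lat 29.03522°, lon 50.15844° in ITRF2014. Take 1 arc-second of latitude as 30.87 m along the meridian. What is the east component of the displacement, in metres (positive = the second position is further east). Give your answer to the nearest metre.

Δφ = 29.03522° − 29.03923° = -0.00401°; Δλ = 50.15844° − 50.16364° = -0.00520°.
1° of latitude = 3600 × 30.87 = 111132 m.
ΔN = Δφ × 111132 = -445.6 m; ΔE = Δλ × 111132 × cos(29.03923°) = -0.00520 × 111132 × 0.874288 = -505.2 m.

ΔE = -505 m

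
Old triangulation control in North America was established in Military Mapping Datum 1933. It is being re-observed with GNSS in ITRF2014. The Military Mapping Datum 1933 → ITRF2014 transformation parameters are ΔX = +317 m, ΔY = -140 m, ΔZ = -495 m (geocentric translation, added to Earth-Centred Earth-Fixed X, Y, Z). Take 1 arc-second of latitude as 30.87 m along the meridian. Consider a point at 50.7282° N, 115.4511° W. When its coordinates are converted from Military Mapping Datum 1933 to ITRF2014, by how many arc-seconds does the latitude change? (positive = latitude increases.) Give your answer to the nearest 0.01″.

sin φ = 0.774152, cos φ = 0.633000, sin λ = -0.902952, cos λ = -0.429741.
North component: ΔN = −sin φ cos λ·ΔX − sin φ sin λ·ΔY + cos φ·ΔZ = −(0.774152)(-0.429741)(317) − (0.774152)(-0.902952)(-140) + (0.633000)(-495) = -305.74 m.
1° of latitude spans 3600 × 30.87 = 111132 m, so Δφ = -305.74 / 111132 × 3600 = -9.904″.

Δφ = -9.90″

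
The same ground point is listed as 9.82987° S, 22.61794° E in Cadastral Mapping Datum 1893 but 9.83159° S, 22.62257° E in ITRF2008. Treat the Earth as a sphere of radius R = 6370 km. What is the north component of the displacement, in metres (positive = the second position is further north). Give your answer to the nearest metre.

ΔN = -191 m

Δφ = -9.83159° − -9.82987° = -0.00172°; Δλ = 22.62257° − 22.61794° = +0.00463°.
1° along a meridian = πR/180 = 111177 m.
ΔN = Δφ × 111177 = -191.2 m; ΔE = Δλ × 111177 × cos(-9.82987°) = +0.00463 × 111177 × 0.985319 = 507.2 m.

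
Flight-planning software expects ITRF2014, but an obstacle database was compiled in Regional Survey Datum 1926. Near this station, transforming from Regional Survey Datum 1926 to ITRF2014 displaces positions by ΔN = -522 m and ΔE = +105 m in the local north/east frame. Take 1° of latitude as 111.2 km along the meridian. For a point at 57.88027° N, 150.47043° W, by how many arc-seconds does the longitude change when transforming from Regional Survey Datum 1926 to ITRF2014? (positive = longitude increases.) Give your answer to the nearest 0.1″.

At latitude 57.88027°, cos φ = 0.531690.
1° of longitude at this latitude = 111.2 × cos φ = 59.12 km, so Δλ = 105.0 / 59124.0 = 0.0017759° = 6.393″.

Δλ = 6.4″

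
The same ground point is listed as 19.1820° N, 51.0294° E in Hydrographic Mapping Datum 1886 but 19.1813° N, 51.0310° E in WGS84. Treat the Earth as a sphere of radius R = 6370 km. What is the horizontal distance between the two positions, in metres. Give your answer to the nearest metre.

185 m

Δφ = 19.1813° − 19.1820° = -0.0007°; Δλ = 51.0310° − 51.0294° = +0.0016°.
1° along a meridian = πR/180 = 111177 m.
ΔN = Δφ × 111177 = -77.8 m; ΔE = Δλ × 111177 × cos(19.1820°) = +0.0016 × 111177 × 0.944480 = 168.0 m.
Distance = √(ΔE² + ΔN²) = √(168.0² + (-77.8)²) = 185.2 m.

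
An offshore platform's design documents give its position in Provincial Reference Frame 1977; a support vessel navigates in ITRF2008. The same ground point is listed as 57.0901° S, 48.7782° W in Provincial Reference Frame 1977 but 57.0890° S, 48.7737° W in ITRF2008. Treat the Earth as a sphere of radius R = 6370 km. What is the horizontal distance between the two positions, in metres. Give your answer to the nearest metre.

Δφ = -57.0890° − -57.0901° = +0.0011°; Δλ = -48.7737° − -48.7782° = +0.0045°.
1° along a meridian = πR/180 = 111177 m.
ΔN = Δφ × 111177 = 122.3 m; ΔE = Δλ × 111177 × cos(-57.0901°) = +0.0045 × 111177 × 0.543320 = 271.8 m.
Distance = √(ΔE² + ΔN²) = √(271.8² + 122.3²) = 298.1 m.

298 m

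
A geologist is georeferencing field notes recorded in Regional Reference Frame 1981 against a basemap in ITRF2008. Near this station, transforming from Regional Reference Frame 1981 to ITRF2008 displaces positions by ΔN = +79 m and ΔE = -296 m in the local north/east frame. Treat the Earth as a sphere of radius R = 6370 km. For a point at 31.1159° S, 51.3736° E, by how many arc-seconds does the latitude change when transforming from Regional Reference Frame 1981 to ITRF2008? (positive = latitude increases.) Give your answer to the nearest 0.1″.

Δφ = 2.6″

On a sphere of radius R, 1 rad of latitude = R, so Δφ = ΔN / R = 79.0 / 6370000 = 1.2402e-05 rad = 2.558″.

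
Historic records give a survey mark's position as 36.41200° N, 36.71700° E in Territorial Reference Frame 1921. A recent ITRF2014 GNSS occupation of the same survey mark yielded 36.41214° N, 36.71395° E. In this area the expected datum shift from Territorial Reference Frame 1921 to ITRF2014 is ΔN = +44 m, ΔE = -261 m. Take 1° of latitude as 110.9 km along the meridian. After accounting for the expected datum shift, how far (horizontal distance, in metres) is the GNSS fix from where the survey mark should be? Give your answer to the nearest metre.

Observed coordinate differences: Δφ = +0.00014°, Δλ = -0.00305°.
Converting to metres (1° lat = 110900 m, cos φ = 0.804769): observed ΔN = 15.5 m, observed ΔE = -272.2 m.
Subtracting the expected shift leaves a residual of 15.5 − (44) = -28.5 m north and -272.2 − (-261) = -11.2 m east.
Residual distance = √((-28.5)² + (-11.2)²) = 30.6 m.

31 m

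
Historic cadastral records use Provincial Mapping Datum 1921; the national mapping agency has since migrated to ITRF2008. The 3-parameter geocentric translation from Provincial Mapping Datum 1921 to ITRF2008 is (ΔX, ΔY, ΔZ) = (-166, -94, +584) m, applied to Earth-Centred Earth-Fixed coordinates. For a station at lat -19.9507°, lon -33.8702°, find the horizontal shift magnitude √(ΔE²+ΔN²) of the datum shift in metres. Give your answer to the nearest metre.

547 m

The local east axis at (φ, λ) is (−sin λ, cos λ, 0), so ΔE = −sin(-33.8702°)·(-166) + cos(-33.8702°)·(-94) = -170.56 m.
The local north axis is (−sin φ cos λ, −sin φ sin λ, cos φ), giving ΔN = -47.029 + 17.875 + 548.952 = 519.80 m.
Horizontal magnitude = √(ΔE² + ΔN²) = √((-170.56)² + 519.80²) = 547.07 m.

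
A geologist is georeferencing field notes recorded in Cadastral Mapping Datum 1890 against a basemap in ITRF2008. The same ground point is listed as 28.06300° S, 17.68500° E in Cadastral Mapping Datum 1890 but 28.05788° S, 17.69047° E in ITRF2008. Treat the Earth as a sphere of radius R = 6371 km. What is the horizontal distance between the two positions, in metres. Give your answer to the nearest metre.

782 m

Δφ = -28.05788° − -28.06300° = +0.00512°; Δλ = 17.69047° − 17.68500° = +0.00547°.
1° along a meridian = πR/180 = 111195 m.
ΔN = Δφ × 111195 = 569.3 m; ΔE = Δλ × 111195 × cos(-28.06300°) = +0.00547 × 111195 × 0.882431 = 536.7 m.
Distance = √(ΔE² + ΔN²) = √(536.7² + 569.3²) = 782.4 m.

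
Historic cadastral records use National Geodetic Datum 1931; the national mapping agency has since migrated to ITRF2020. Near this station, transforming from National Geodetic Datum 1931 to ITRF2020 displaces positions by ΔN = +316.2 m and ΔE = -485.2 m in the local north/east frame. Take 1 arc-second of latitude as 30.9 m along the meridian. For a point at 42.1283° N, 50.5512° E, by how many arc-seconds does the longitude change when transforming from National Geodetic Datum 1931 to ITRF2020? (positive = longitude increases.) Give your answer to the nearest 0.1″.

Δλ = -21.2″

At latitude 42.1283°, cos φ = 0.741645.
1″ of longitude at this latitude = 30.90 × cos φ = 22.9168 m, so Δλ = -485.2 / 22.9168 = -21.172″.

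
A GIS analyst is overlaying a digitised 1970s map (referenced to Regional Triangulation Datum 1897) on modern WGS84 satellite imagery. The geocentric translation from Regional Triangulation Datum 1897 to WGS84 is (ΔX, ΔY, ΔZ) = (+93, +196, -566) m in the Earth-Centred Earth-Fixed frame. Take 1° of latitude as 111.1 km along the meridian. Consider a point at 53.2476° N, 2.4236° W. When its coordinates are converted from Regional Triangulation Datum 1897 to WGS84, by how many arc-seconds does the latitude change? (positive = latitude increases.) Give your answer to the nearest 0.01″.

Δφ = -13.17″

sin φ = 0.801229, cos φ = 0.598358, sin λ = -0.042287, cos λ = 0.999105.
North component: ΔN = −sin φ cos λ·ΔX − sin φ sin λ·ΔY + cos φ·ΔZ = −(0.801229)(0.999105)(93) − (0.801229)(-0.042287)(196) + (0.598358)(-566) = -406.48 m.
1° of latitude spans 111100 m, so Δφ = -406.48 / 111100 × 3600 = -13.171″.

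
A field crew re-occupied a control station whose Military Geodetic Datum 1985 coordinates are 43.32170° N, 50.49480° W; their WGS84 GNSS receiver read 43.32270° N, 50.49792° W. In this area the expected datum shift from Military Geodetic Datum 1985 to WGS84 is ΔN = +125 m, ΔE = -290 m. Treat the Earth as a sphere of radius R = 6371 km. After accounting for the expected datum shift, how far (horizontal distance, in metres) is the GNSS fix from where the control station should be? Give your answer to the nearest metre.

Observed coordinate differences: Δφ = +0.00100°, Δλ = -0.00312°.
Converting to metres (1° lat = 111195 m, cos φ = 0.727513): observed ΔN = 111.2 m, observed ΔE = -252.4 m.
Subtracting the expected shift leaves a residual of 111.2 − (125) = -13.8 m north and -252.4 − (-290) = 37.6 m east.
Residual distance = √((-13.8)² + 37.6²) = 40.1 m.

40 m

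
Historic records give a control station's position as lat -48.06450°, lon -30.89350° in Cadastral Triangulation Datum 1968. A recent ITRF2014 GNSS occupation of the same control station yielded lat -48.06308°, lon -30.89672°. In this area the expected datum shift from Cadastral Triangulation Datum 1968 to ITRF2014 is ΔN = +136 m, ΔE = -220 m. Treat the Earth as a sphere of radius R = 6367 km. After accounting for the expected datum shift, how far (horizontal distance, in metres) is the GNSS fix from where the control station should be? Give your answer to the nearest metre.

29 m

Observed coordinate differences: Δφ = +0.00142°, Δλ = -0.00322°.
Converting to metres (1° lat = 111125 m, cos φ = 0.668294): observed ΔN = 157.8 m, observed ΔE = -239.1 m.
Subtracting the expected shift leaves a residual of 157.8 − (136) = 21.8 m north and -239.1 − (-220) = -19.1 m east.
Residual distance = √(21.8² + (-19.1)²) = 29.0 m.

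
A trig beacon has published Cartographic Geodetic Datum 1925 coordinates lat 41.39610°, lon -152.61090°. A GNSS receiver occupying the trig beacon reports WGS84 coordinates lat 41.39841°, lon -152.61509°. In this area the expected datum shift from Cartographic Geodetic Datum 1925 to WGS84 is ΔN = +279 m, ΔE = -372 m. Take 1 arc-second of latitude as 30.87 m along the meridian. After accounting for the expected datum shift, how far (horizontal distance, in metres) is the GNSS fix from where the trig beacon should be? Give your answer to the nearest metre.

Observed coordinate differences: Δφ = +0.00231°, Δλ = -0.00419°.
Converting to metres (1° lat = 111132 m, cos φ = 0.750156): observed ΔN = 256.7 m, observed ΔE = -349.3 m.
Subtracting the expected shift leaves a residual of 256.7 − (279) = -22.3 m north and -349.3 − (-372) = 22.7 m east.
Residual distance = √((-22.3)² + 22.7²) = 31.8 m.

32 m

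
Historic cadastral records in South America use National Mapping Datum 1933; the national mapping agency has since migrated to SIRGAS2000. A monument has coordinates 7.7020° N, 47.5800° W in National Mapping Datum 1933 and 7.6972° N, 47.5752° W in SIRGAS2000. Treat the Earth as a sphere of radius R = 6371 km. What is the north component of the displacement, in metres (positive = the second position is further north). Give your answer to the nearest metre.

Δφ = 7.6972° − 7.7020° = -0.0048°; Δλ = -47.5752° − -47.5800° = +0.0048°.
1° along a meridian = πR/180 = 111195 m.
ΔN = Δφ × 111195 = -533.7 m; ΔE = Δλ × 111195 × cos(7.7020°) = +0.0048 × 111195 × 0.990979 = 528.9 m.

ΔN = -534 m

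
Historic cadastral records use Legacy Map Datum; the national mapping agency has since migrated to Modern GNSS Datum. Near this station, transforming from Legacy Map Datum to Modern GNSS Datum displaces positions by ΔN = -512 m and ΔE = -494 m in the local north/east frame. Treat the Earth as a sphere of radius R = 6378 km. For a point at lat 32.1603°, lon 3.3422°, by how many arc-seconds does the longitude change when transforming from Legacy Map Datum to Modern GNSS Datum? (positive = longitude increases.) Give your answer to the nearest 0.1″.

At latitude 32.1603°, cos φ = 0.846562.
One radian of longitude at latitude φ spans R cos φ, so Δλ = ΔE / (R cos φ) = -494.0 / (6378000 × 0.846562) = -9.1492e-05 rad = -18.872″.

Δλ = -18.9″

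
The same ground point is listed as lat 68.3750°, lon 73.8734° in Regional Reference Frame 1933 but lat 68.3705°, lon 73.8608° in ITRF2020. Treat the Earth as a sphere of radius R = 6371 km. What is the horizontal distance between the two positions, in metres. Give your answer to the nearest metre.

Δφ = 68.3705° − 68.3750° = -0.0045°; Δλ = 73.8608° − 73.8734° = -0.0126°.
1° along a meridian = πR/180 = 111195 m.
ΔN = Δφ × 111195 = -500.4 m; ΔE = Δλ × 111195 × cos(68.3750°) = -0.0126 × 111195 × 0.368530 = -516.3 m.
Distance = √(ΔE² + ΔN²) = √((-516.3)² + (-500.4)²) = 719.0 m.

719 m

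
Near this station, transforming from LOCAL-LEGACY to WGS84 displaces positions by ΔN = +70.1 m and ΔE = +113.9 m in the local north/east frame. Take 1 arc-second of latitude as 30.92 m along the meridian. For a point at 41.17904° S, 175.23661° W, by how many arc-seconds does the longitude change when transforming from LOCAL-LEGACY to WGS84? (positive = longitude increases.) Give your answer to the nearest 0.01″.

At latitude -41.17904°, cos φ = 0.752656.
1″ of longitude at this latitude = 30.92 × cos φ = 23.2721 m, so Δλ = 113.9 / 23.2721 = 4.894″.

Δλ = 4.89″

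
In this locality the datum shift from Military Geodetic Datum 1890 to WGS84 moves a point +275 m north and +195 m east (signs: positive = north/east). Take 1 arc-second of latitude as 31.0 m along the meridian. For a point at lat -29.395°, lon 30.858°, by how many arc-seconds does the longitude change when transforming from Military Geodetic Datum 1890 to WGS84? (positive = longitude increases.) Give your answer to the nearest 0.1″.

Δλ = 7.2″

At latitude -29.395°, cos φ = 0.871257.
1″ of longitude at this latitude = 31.00 × cos φ = 27.0090 m, so Δλ = 195.0 / 27.0090 = 7.220″.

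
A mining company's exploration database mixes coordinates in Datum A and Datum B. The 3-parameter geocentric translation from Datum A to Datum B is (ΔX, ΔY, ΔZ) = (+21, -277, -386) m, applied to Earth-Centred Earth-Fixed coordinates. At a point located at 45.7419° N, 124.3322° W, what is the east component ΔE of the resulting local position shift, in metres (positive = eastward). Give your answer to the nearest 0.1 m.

ΔE = 173.6 m

The local east axis at (φ, λ) is (−sin λ, cos λ, 0), so ΔE = −sin(-124.3322°)·21 + cos(-124.3322°)·(-277) = 173.57 m.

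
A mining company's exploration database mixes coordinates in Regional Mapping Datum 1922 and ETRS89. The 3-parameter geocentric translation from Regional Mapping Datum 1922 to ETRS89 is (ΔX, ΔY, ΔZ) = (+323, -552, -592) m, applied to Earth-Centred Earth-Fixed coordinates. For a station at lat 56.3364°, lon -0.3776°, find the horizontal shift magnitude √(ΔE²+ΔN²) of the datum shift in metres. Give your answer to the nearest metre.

814 m

At φ = 56.3364°, λ = -0.3776°: sin φ = 0.832306, cos φ = 0.554316, sin λ = -0.006590, cos λ = 0.999978.
ΔE = −sin λ·ΔX + cos λ·ΔY = −(-0.006590)·(323) + (0.999978)·(-552) = -549.86 m.
ΔN = −sin φ cos λ·ΔX − sin φ sin λ·ΔY + cos φ·ΔZ = −(0.832306)(0.999978)(323) − (0.832306)(-0.006590)(-552) + (0.554316)(-592) = -600.01 m.
Horizontal magnitude = √(ΔE² + ΔN²) = √((-549.86)² + (-600.01)²) = 813.85 m.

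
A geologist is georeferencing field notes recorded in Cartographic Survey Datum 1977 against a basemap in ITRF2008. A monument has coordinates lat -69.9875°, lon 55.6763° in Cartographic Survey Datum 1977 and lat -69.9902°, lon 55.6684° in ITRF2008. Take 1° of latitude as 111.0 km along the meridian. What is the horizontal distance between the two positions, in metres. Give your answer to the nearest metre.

424 m

Δφ = -69.9902° − -69.9875° = -0.0027°; Δλ = 55.6684° − 55.6763° = -0.0079°.
ΔN = Δφ × 111000 = -299.7 m; ΔE = Δλ × 111000 × cos(-69.9875°) = -0.0079 × 111000 × 0.342225 = -300.1 m.
Distance = √(ΔE² + ΔN²) = √((-300.1)² + (-299.7)²) = 424.1 m.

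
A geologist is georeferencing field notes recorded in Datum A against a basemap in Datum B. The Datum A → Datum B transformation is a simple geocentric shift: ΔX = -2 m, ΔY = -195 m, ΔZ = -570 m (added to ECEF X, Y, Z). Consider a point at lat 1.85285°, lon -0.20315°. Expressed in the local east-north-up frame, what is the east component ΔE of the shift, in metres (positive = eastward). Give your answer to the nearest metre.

At φ = 1.85285°, λ = -0.20315°: sin φ = 0.032333, cos φ = 0.999477, sin λ = -0.003546, cos λ = 0.999994.
ΔE = −sin λ·ΔX + cos λ·ΔY = −(-0.003546)·(-2) + (0.999994)·(-195) = -195.01 m.

ΔE = -195 m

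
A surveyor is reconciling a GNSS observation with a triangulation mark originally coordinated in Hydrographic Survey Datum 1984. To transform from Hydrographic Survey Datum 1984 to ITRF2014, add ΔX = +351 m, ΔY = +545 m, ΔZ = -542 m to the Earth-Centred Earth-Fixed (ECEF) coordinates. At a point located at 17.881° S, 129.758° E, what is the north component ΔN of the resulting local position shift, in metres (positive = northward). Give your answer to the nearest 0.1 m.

At φ = -17.881°, λ = 129.758°: sin φ = -0.307041, cos φ = 0.951696, sin λ = 0.768753, cos λ = -0.639546.
ΔN = −sin φ cos λ·ΔX − sin φ sin λ·ΔY + cos φ·ΔZ = −(-0.307041)(-0.639546)(351) − (-0.307041)(0.768753)(545) + (0.951696)(-542) = -456.10 m.

ΔN = -456.1 m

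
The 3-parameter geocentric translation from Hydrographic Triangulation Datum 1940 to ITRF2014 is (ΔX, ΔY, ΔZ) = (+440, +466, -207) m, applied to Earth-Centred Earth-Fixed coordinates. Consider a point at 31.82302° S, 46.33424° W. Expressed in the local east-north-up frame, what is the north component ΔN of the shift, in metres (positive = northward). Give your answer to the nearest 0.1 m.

ΔN = -193.4 m

The local north axis is (−sin φ cos λ, −sin φ sin λ, cos φ), giving ΔN = 160.192 − 177.749 − 175.884 = -193.44 m.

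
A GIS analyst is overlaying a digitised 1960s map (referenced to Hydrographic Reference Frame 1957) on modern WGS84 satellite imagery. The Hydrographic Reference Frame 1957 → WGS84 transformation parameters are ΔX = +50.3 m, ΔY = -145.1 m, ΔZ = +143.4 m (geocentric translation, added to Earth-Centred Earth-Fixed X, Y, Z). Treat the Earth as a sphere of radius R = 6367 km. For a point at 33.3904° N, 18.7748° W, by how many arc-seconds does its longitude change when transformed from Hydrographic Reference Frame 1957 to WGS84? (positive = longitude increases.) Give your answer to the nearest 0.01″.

Δλ = -4.70″

sin φ = 0.550341, cos φ = 0.834940, sin λ = -0.321849, cos λ = 0.946791.
East component: ΔE = −sin λ·ΔX + cos λ·ΔY = −(-0.321849)(50.3) + (0.946791)(-145.1) = -121.19 m.
1° of latitude spans πR/180 = 111125 m; at latitude φ, 1° of longitude spans that × cos φ = 92782.8 m, so Δλ = -121.19 / 92782.8 × 3600 = -4.702″.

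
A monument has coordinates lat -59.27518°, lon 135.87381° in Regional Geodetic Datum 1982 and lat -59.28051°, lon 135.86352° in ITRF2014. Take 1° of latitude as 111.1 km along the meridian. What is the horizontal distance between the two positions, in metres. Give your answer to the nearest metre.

832 m

Δφ = -59.28051° − -59.27518° = -0.00533°; Δλ = 135.86352° − 135.87381° = -0.01029°.
ΔN = Δφ × 111100 = -592.2 m; ΔE = Δλ × 111100 × cos(-59.27518°) = -0.01029 × 111100 × 0.510915 = -584.1 m.
Distance = √(ΔE² + ΔN²) = √((-584.1)² + (-592.2)²) = 831.8 m.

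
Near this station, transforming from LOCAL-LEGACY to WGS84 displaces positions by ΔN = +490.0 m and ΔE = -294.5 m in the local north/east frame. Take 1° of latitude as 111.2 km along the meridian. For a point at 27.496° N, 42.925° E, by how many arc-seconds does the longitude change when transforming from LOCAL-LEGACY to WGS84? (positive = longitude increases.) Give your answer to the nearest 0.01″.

Δλ = -10.75″

At latitude 27.496°, cos φ = 0.887043.
1° of longitude at this latitude = 111.2 × cos φ = 98.64 km, so Δλ = -294.5 / 98639.2 = -0.0029856° = -10.748″.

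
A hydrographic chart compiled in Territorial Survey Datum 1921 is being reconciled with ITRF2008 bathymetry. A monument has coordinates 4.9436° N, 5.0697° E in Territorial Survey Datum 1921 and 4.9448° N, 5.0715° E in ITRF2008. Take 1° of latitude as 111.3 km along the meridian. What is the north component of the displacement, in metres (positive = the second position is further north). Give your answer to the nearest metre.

ΔN = 134 m

Δφ = 4.9448° − 4.9436° = +0.0012°; Δλ = 5.0715° − 5.0697° = +0.0018°.
ΔN = Δφ × 111300 = 133.6 m; ΔE = Δλ × 111300 × cos(4.9436°) = +0.0018 × 111300 × 0.996280 = 199.6 m.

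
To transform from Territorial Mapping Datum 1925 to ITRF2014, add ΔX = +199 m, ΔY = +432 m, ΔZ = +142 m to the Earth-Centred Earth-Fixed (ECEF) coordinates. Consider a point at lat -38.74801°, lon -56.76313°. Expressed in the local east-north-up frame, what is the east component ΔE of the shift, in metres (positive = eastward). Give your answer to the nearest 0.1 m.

ΔE = 403.2 m

The local east axis at (φ, λ) is (−sin λ, cos λ, 0), so ΔE = −sin(-56.76313°)·199 + cos(-56.76313°)·432 = 403.23 m.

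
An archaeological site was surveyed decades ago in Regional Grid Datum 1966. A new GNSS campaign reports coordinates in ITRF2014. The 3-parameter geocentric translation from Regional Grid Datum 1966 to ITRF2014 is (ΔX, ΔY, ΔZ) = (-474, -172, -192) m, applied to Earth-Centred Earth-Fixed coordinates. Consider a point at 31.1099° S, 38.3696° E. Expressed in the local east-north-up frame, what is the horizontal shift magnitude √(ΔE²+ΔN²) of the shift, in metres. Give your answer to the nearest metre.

At φ = -31.1099°, λ = 38.3696°: sin φ = -0.516681, cos φ = 0.856178, sin λ = 0.620732, cos λ = 0.784023.
ΔE = −sin λ·ΔX + cos λ·ΔY = −(0.620732)·(-474) + (0.784023)·(-172) = 159.37 m.
ΔN = −sin φ cos λ·ΔX − sin φ sin λ·ΔY + cos φ·ΔZ = −(-0.516681)(0.784023)(-474) − (-0.516681)(0.620732)(-172) + (0.856178)(-192) = -411.56 m.
Horizontal magnitude = √(ΔE² + ΔN²) = √(159.37² + (-411.56)²) = 441.34 m.

441 m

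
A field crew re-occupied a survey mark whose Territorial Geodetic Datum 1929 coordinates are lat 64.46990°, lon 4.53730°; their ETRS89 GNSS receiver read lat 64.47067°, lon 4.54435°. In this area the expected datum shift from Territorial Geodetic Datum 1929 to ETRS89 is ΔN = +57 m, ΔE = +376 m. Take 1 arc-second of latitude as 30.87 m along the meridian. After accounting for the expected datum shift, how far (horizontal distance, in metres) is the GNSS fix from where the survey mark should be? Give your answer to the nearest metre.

Observed coordinate differences: Δφ = +0.00077°, Δλ = +0.00705°.
Converting to metres (1° lat = 111132 m, cos φ = 0.430985): observed ΔN = 85.6 m, observed ΔE = 337.7 m.
Subtracting the expected shift leaves a residual of 85.6 − (57) = 28.6 m north and 337.7 − (376) = -38.3 m east.
Residual distance = √(28.6² + (-38.3)²) = 47.8 m.

48 m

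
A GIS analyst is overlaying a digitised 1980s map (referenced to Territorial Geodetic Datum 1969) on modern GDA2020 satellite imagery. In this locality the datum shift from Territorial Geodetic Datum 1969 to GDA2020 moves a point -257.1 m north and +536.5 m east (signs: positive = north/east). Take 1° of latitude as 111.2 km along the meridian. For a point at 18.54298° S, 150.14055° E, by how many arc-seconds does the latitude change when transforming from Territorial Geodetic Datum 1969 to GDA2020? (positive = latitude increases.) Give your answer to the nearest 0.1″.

Δφ = -8.3″

1° of latitude = 111.2 km, so Δφ = -257.1 / 111200 = -0.0023121° = -8.323″.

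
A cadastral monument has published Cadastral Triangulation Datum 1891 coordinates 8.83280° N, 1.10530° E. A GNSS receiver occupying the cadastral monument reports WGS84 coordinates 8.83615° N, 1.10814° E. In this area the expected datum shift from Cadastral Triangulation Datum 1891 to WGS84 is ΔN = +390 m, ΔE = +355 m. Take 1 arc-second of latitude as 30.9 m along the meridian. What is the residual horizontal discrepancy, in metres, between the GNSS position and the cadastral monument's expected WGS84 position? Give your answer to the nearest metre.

46 m

Observed coordinate differences: Δφ = +0.00335°, Δλ = +0.00284°.
Converting to metres (1° lat = 111240 m, cos φ = 0.988141): observed ΔN = 372.7 m, observed ΔE = 312.2 m.
Subtracting the expected shift leaves a residual of 372.7 − (390) = -17.3 m north and 312.2 − (355) = -42.8 m east.
Residual distance = √((-17.3)² + (-42.8)²) = 46.2 m.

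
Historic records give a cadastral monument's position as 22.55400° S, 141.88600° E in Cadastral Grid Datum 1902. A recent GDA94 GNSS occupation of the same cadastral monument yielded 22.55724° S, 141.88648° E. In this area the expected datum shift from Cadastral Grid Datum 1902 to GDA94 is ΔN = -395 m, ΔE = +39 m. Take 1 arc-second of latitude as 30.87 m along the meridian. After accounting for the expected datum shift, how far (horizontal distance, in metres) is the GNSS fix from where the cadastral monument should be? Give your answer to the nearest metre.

36 m

Observed coordinate differences: Δφ = -0.00324°, Δλ = +0.00048°.
Converting to metres (1° lat = 111132 m, cos φ = 0.923518): observed ΔN = -360.1 m, observed ΔE = 49.3 m.
Subtracting the expected shift leaves a residual of -360.1 − (-395) = 34.9 m north and 49.3 − (39) = 10.3 m east.
Residual distance = √(34.9² + 10.3²) = 36.4 m.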